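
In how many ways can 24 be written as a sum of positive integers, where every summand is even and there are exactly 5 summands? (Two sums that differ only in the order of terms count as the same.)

Enumerating:
16, 2, 2, 2, 2
14, 4, 2, 2, 2
12, 6, 2, 2, 2
12, 4, 4, 2, 2
10, 8, 2, 2, 2
10, 6, 4, 2, 2
10, 4, 4, 4, 2
8, 8, 4, 2, 2
8, 6, 6, 2, 2
8, 6, 4, 4, 2
8, 4, 4, 4, 4
6, 6, 6, 4, 2
6, 6, 4, 4, 4

13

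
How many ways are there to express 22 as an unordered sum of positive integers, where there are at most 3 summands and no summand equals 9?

45

A partial list (first 12 by largest part):
22
21,1
20,2
20,1,1
19,3
19,2,1
18,4
18,3,1
18,2,2
17,5
17,4,1
17,3,2
…and 33 more, for 45 total.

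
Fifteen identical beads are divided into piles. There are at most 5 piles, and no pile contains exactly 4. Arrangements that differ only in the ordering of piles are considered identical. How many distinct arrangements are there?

There are too many to list fully; the first 12 (by largest part) are:
15
14,1
13,2
13,1,1
12,3
12,2,1
12,1,1,1
11,3,1
11,2,2
11,2,1,1
11,1,1,1,1
10,5
…and 45 more, for 57 total.

57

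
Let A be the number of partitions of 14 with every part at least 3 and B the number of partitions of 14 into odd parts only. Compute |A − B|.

Partitions of 14 with every part at least 3: 13.
Partitions of 14 into odd parts only: 22.
|13 − 22| = 9.

9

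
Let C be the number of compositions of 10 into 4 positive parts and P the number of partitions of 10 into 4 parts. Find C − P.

75

Ordered (compositions into 4 parts): C(9,3) = 84.
Unordered (partitions into 4 parts): 9.
Difference: 84 − 9 = 75.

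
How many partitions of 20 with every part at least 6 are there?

8

They are:
20
14 + 6
13 + 7
12 + 8
11 + 9
10 + 10
8 + 6 + 6
7 + 7 + 6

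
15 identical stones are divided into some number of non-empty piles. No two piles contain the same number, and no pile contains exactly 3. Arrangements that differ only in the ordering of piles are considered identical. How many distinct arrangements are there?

Enumerating:
15
1 + 14
2 + 13
1 + 2 + 12
4 + 11
5 + 10
1 + 4 + 10
6 + 9
1 + 5 + 9
2 + 4 + 9
7 + 8
1 + 6 + 8
2 + 5 + 8
1 + 2 + 4 + 8
2 + 6 + 7
1 + 2 + 5 + 7
4 + 5 + 6

17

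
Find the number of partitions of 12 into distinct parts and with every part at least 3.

5

The partitions of 12 that satisfy the conditions:
12
9 + 3
8 + 4
7 + 5
5 + 4 + 3
Counting gives 5.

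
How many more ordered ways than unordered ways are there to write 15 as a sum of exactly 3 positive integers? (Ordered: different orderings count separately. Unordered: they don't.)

Compositions: C(14,2) = 91.
Unordered (partitions into 3 parts): 19.
Difference: 91 − 19 = 72.

72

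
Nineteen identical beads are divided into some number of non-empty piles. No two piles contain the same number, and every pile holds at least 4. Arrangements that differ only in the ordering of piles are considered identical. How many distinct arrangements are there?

The partitions of 19 that satisfy the conditions:
19
15,4
14,5
13,6
12,7
11,8
10,9
10,5,4
9,6,4
8,7,4
8,6,5

11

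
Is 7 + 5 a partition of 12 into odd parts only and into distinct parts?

The parts sum to 12, and the condition 'every summand is odd' holds; the condition 'all summands are distinct' holds.

Yes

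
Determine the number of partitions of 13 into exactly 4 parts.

18

The partitions of 13 that satisfy the conditions:
10+1+1+1
9+2+1+1
8+3+1+1
8+2+2+1
7+4+1+1
7+3+2+1
7+2+2+2
6+5+1+1
6+4+2+1
6+3+3+1
6+3+2+2
5+5+2+1
5+4+3+1
5+4+2+2
5+3+3+2
4+4+4+1
4+4+3+2
4+3+3+3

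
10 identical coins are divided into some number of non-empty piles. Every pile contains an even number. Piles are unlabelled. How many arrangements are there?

7

Listing the qualifying partitions of 10:
10
8,2
6,4
6,2,2
4,4,2
4,2,2,2
2,2,2,2,2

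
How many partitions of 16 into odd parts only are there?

A partial list (first 12 by largest part):
1+15
3+13
1+1+1+13
5+11
1+1+3+11
1+1+1+1+1+11
7+9
1+1+5+9
1+3+3+9
1+1+1+1+3+9
1+1+1+1+1+1+1+9
1+1+7+7
…and 20 more, for 32 total.

32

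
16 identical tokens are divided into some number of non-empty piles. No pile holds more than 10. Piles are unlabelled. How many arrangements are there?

Direct enumeration gives 212 partitions.

212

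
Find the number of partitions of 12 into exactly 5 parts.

The partitions of 12 that satisfy the conditions:
8 + 1 + 1 + 1 + 1
7 + 2 + 1 + 1 + 1
6 + 3 + 1 + 1 + 1
6 + 2 + 2 + 1 + 1
5 + 4 + 1 + 1 + 1
5 + 3 + 2 + 1 + 1
5 + 2 + 2 + 2 + 1
4 + 4 + 2 + 1 + 1
4 + 3 + 3 + 1 + 1
4 + 3 + 2 + 2 + 1
4 + 2 + 2 + 2 + 2
3 + 3 + 3 + 2 + 1
3 + 3 + 2 + 2 + 2
Counting gives 13.

13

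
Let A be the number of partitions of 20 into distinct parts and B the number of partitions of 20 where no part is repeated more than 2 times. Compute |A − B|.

138

Partitions of 20 into distinct parts: 64.
Partitions of 20 where no part is repeated more than 2 times: 202.
|64 − 202| = 138.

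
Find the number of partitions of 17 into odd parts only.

38

A partial list (first 12 by largest part):
17
15 + 1 + 1
13 + 3 + 1
13 + 1 + 1 + 1 + 1
11 + 5 + 1
11 + 3 + 3
11 + 3 + 1 + 1 + 1
11 + 1 + 1 + 1 + 1 + 1 + 1
9 + 7 + 1
9 + 5 + 3
9 + 5 + 1 + 1 + 1
9 + 3 + 3 + 1 + 1
…and 26 more, for 38 total.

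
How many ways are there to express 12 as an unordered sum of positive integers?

A full systematic count gives 77.

77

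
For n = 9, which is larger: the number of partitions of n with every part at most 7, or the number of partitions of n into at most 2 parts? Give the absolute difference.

23

Partitions of 9 with every part at most 7: 28.
Partitions of 9 into at most 2 parts: 5.
|28 − 5| = 23.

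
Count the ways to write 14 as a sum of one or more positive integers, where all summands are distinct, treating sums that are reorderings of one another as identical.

They are:
14
13,1
12,2
11,3
11,2,1
10,4
10,3,1
9,5
9,4,1
9,3,2
8,6
8,5,1
8,4,2
8,3,2,1
7,6,1
7,5,2
7,4,3
7,4,2,1
6,5,3
6,5,2,1
6,4,3,1
5,4,3,2
That's 22 in total.

22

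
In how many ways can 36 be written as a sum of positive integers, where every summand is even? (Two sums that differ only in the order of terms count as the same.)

385

There are 385 such partitions.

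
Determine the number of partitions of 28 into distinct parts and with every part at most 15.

152

Enumerating by decreasing first part gives 152 partitions in all.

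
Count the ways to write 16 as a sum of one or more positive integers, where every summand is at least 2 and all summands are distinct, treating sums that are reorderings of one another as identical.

17

The partitions of 16 that satisfy the conditions:
16
14, 2
13, 3
12, 4
11, 5
11, 3, 2
10, 6
10, 4, 2
9, 7
9, 5, 2
9, 4, 3
8, 6, 2
8, 5, 3
7, 6, 3
7, 5, 4
7, 4, 3, 2
6, 5, 3, 2
Counting gives 17.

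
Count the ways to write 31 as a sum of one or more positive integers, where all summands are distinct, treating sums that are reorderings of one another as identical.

There are 340 such partitions.

340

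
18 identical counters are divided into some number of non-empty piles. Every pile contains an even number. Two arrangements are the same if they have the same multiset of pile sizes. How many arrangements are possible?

30

There are too many to list fully; the first 12 (by largest part) are:
18
16, 2
14, 4
14, 2, 2
12, 6
12, 4, 2
12, 2, 2, 2
10, 8
10, 6, 2
10, 4, 4
10, 4, 2, 2
10, 2, 2, 2, 2
…and 18 more, for 30 total.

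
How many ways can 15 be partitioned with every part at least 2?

There are too many to list fully; the first 12 (by largest part) are:
15
13 + 2
12 + 3
11 + 4
11 + 2 + 2
10 + 5
10 + 3 + 2
9 + 6
9 + 4 + 2
9 + 3 + 3
9 + 2 + 2 + 2
8 + 7
…and 29 more, for 41 total.

41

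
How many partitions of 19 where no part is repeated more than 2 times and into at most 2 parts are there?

Listing the qualifying partitions of 19:
19
18, 1
17, 2
16, 3
15, 4
14, 5
13, 6
12, 7
11, 8
10, 9

10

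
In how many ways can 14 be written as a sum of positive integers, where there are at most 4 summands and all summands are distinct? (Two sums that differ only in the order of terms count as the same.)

Listing the qualifying partitions of 14:
14
1 + 13
2 + 12
3 + 11
1 + 2 + 11
4 + 10
1 + 3 + 10
5 + 9
1 + 4 + 9
2 + 3 + 9
6 + 8
1 + 5 + 8
2 + 4 + 8
1 + 2 + 3 + 8
1 + 6 + 7
2 + 5 + 7
3 + 4 + 7
1 + 2 + 4 + 7
3 + 5 + 6
1 + 2 + 5 + 6
1 + 3 + 4 + 6
2 + 3 + 4 + 5
That's 22 in total.

22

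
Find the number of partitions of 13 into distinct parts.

The partitions of 13 that satisfy the conditions:
13
12,1
11,2
10,3
10,2,1
9,4
9,3,1
8,5
8,4,1
8,3,2
7,6
7,5,1
7,4,2
7,3,2,1
6,5,2
6,4,3
6,4,2,1
5,4,3,1

18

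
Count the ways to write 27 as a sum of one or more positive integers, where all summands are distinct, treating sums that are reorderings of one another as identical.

192

Direct enumeration gives 192 partitions.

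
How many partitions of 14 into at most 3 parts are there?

The partitions of 14 that satisfy the conditions:
14
13, 1
12, 2
12, 1, 1
11, 3
11, 2, 1
10, 4
10, 3, 1
10, 2, 2
9, 5
9, 4, 1
9, 3, 2
8, 6
8, 5, 1
8, 4, 2
8, 3, 3
7, 7
7, 6, 1
7, 5, 2
7, 4, 3
6, 6, 2
6, 5, 3
6, 4, 4
5, 5, 4
Counting gives 24.

24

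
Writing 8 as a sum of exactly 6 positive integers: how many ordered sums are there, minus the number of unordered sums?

19

Compositions: C(7,5) = 21.
Unordered (partitions into 6 parts): 2.
Difference: 21 − 2 = 19.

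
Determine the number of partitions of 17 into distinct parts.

38

There are too many to list fully; the first 12 (by largest part) are:
17
16,1
15,2
14,3
14,2,1
13,4
13,3,1
12,5
12,4,1
12,3,2
11,6
11,5,1
…and 26 more, for 38 total.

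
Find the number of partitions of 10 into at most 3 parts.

Enumerating:
10
9,1
8,2
8,1,1
7,3
7,2,1
6,4
6,3,1
6,2,2
5,5
5,4,1
5,3,2
4,4,2
4,3,3

14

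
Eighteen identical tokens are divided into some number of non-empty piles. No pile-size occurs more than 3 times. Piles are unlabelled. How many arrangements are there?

Systematic enumeration (by largest part, then next-largest, …) yields 208.

208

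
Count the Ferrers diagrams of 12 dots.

77

Enumerating by decreasing first part gives 77 partitions in all.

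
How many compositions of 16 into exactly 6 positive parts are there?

A composition of 16 into 6 positive parts is chosen by placing 5 dividers among the 15 gaps between 16 units: C(15,5) = 3003.

3003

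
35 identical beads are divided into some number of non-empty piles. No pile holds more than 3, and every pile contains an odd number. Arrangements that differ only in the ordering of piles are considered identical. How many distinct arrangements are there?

Listing the qualifying partitions of 35:
1,1,3,3,3,3,3,3,3,3,3,3,3
1,1,1,1,1,3,3,3,3,3,3,3,3,3,3
1,1,1,1,1,1,1,1,3,3,3,3,3,3,3,3,3
1,1,1,1,1,1,1,1,1,1,1,3,3,3,3,3,3,3,3
1,1,1,1,1,1,1,1,1,1,1,1,1,1,3,3,3,3,3,3,3
1,1,1,1,1,1,1,1,1,1,1,1,1,1,1,1,1,3,3,3,3,3,3
1,1,1,1,1,1,1,1,1,1,1,1,1,1,1,1,1,1,1,1,3,3,3,3,3
1,1,1,1,1,1,1,1,1,1,1,1,1,1,1,1,1,1,1,1,1,1,1,3,3,3,3
1,1,1,1,1,1,1,1,1,1,1,1,1,1,1,1,1,1,1,1,1,1,1,1,1,1,3,3,3
1,1,1,1,1,1,1,1,1,1,1,1,1,1,1,1,1,1,1,1,1,1,1,1,1,1,1,1,1,3,3
1,1,1,1,1,1,1,1,1,1,1,1,1,1,1,1,1,1,1,1,1,1,1,1,1,1,1,1,1,1,1,1,3
1,1,1,1,1,1,1,1,1,1,1,1,1,1,1,1,1,1,1,1,1,1,1,1,1,1,1,1,1,1,1,1,1,1,1

12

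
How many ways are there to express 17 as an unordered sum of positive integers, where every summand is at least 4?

Listing the qualifying partitions of 17:
17
13 + 4
12 + 5
11 + 6
10 + 7
9 + 8
9 + 4 + 4
8 + 5 + 4
7 + 6 + 4
7 + 5 + 5
6 + 6 + 5
5 + 4 + 4 + 4
That's 12 in total.

12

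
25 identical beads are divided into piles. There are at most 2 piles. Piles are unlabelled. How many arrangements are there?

13

They are:
25
24+1
23+2
22+3
21+4
20+5
19+6
18+7
17+8
16+9
15+10
14+11
13+12
Counting gives 13.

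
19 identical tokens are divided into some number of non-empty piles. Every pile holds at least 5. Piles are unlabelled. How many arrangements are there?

They are:
19
14 + 5
13 + 6
12 + 7
11 + 8
10 + 9
9 + 5 + 5
8 + 6 + 5
7 + 7 + 5
7 + 6 + 6

10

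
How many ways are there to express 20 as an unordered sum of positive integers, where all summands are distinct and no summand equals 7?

A partial list (first 12 by largest part):
20
19+1
18+2
17+3
17+2+1
16+4
16+3+1
15+5
15+4+1
15+3+2
14+6
14+5+1
…and 38 more, for 50 total.

50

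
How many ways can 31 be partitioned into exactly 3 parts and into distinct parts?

65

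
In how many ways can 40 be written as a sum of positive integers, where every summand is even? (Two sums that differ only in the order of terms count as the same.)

627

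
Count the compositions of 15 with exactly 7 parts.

3003

Equivalently, choose which 6 of the 14 gaps become plus signs: C(14,6) = 3003.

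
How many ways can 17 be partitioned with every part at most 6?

A full systematic count gives 163.

163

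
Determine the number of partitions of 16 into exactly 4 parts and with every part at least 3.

5

Enumerating:
7,3,3,3
6,4,3,3
5,5,3,3
5,4,4,3
4,4,4,4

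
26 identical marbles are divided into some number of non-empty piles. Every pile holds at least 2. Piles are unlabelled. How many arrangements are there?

Direct enumeration gives 478 partitions.

478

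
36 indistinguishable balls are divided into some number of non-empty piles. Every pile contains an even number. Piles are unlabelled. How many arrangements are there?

There are 385 such partitions.

385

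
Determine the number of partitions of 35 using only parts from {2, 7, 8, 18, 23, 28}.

12

They are:
7, 28
2, 2, 8, 23
2, 2, 2, 2, 2, 2, 23
2, 7, 8, 18
2, 2, 2, 2, 2, 7, 18
2, 2, 7, 8, 8, 8
2, 2, 2, 2, 2, 2, 7, 8, 8
2, 2, 2, 7, 7, 7, 8
2, 2, 2, 2, 2, 2, 2, 2, 2, 2, 7, 8
7, 7, 7, 7, 7
2, 2, 2, 2, 2, 2, 2, 7, 7, 7
2, 2, 2, 2, 2, 2, 2, 2, 2, 2, 2, 2, 2, 2, 7
That's 12 in total.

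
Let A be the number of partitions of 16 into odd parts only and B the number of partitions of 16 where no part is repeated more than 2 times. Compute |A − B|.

Partitions of 16 into odd parts only: 32.
Partitions of 16 where no part is repeated more than 2 times: 89.
|32 − 89| = 57.

57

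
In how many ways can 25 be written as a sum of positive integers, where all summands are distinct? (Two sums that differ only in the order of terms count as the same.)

Direct enumeration gives 142 partitions.

142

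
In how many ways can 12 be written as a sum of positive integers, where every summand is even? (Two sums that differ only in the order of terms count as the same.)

11

Listing the qualifying partitions of 12:
12
10+2
8+4
8+2+2
6+6
6+4+2
6+2+2+2
4+4+4
4+4+2+2
4+2+2+2+2
2+2+2+2+2+2
Counting gives 11.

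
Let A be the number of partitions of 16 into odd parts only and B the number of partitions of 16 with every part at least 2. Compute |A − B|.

23

Partitions of 16 into odd parts only: 32.
Partitions of 16 with every part at least 2: 55.
|32 − 55| = 23.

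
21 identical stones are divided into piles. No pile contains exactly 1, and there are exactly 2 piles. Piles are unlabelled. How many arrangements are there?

They are:
19,2
18,3
17,4
16,5
15,6
14,7
13,8
12,9
11,10
Counting gives 9.

9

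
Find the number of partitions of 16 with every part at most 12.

224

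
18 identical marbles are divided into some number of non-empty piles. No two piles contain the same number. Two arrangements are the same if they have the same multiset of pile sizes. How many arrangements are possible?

A partial list (first 12 by largest part):
18
17, 1
16, 2
15, 3
15, 2, 1
14, 4
14, 3, 1
13, 5
13, 4, 1
13, 3, 2
12, 6
12, 5, 1
…and 34 more, for 46 total.

46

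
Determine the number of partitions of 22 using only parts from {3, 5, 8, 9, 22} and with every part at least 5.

The partitions of 22 that satisfy the conditions:
22
5, 8, 9

2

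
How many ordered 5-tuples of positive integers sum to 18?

2380

A composition of 18 into 5 positive parts is chosen by placing 4 dividers among the 17 gaps between 18 units: C(17,4) = 2380.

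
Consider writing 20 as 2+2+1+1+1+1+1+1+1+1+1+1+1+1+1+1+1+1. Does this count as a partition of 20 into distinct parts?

The parts sum to 20, and the condition 'all summands are distinct' is violated.

No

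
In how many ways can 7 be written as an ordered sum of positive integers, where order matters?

64

The number of compositions of n is 2^(n−1); here 2^6 = 64.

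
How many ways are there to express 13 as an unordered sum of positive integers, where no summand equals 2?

A partial list (first 12 by largest part):
13
1 + 12
1 + 1 + 11
3 + 10
1 + 1 + 1 + 10
4 + 9
1 + 3 + 9
1 + 1 + 1 + 1 + 9
5 + 8
1 + 4 + 8
1 + 1 + 3 + 8
1 + 1 + 1 + 1 + 1 + 8
…and 33 more, for 45 total.

45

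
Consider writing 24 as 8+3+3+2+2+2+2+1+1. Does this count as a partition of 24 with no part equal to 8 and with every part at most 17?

No

The parts sum to 24, and the condition 'no summand equals 8' is violated.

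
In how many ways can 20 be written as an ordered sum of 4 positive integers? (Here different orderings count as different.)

969

A composition of 20 into 4 positive parts is chosen by placing 3 dividers among the 19 gaps between 20 units: C(19,3) = 969.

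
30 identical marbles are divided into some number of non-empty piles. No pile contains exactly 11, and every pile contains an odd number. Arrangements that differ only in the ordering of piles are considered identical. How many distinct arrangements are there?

Enumerating by decreasing first part gives 242 partitions in all.

242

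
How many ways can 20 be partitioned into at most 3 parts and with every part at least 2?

A partial list (first 12 by largest part):
20
18 + 2
17 + 3
16 + 4
16 + 2 + 2
15 + 5
15 + 3 + 2
14 + 6
14 + 4 + 2
14 + 3 + 3
13 + 7
13 + 5 + 2
…and 22 more, for 34 total.

34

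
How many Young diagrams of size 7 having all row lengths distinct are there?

Listing the qualifying partitions of 7:
7
1, 6
2, 5
3, 4
1, 2, 4

5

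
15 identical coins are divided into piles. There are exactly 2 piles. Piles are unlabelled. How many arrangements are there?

They are:
1, 14
2, 13
3, 12
4, 11
5, 10
6, 9
7, 8
That's 7 in total.

7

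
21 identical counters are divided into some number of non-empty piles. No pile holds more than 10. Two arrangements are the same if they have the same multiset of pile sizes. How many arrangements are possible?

653

Enumerating by decreasing first part gives 653 partitions in all.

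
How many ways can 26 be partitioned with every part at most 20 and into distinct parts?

Systematic enumeration (by largest part, then next-largest, …) yields 155.

155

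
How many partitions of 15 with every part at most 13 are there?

174

Direct enumeration gives 174 partitions.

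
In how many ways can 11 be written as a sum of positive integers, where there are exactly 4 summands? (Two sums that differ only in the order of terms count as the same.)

Listing the qualifying partitions of 11:
8, 1, 1, 1
7, 2, 1, 1
6, 3, 1, 1
6, 2, 2, 1
5, 4, 1, 1
5, 3, 2, 1
5, 2, 2, 2
4, 4, 2, 1
4, 3, 3, 1
4, 3, 2, 2
3, 3, 3, 2
That's 11 in total.

11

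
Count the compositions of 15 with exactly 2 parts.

By stars and bars with positive parts, the count is C(14,1) = 14.

14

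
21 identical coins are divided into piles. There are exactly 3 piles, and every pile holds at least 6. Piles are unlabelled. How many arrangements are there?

Listing the qualifying partitions of 21:
9, 6, 6
8, 7, 6
7, 7, 7
That's 3 in total.

3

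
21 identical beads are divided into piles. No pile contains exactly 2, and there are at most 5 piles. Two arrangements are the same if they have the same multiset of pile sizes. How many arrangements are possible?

127

There are 127 such partitions.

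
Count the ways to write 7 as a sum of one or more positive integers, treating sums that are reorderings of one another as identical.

The partitions of 7 that satisfy the conditions:
7
6 + 1
5 + 2
5 + 1 + 1
4 + 3
4 + 2 + 1
4 + 1 + 1 + 1
3 + 3 + 1
3 + 2 + 2
3 + 2 + 1 + 1
3 + 1 + 1 + 1 + 1
2 + 2 + 2 + 1
2 + 2 + 1 + 1 + 1
2 + 1 + 1 + 1 + 1 + 1
1 + 1 + 1 + 1 + 1 + 1 + 1
That's 15 in total.

15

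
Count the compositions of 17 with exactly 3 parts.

120

By stars and bars with positive parts, the count is C(16,2) = 120.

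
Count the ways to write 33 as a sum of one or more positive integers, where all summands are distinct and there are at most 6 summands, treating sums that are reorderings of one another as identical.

There are 441 such partitions.

441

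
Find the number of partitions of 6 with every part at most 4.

Listing the qualifying partitions of 6:
4, 2
4, 1, 1
3, 3
3, 2, 1
3, 1, 1, 1
2, 2, 2
2, 2, 1, 1
2, 1, 1, 1, 1
1, 1, 1, 1, 1, 1
Counting gives 9.

9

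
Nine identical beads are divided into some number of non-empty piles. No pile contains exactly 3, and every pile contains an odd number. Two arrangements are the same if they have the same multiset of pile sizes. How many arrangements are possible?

4

The partitions of 9 that satisfy the conditions:
9
7,1,1
5,1,1,1,1
1,1,1,1,1,1,1,1,1
Counting gives 4.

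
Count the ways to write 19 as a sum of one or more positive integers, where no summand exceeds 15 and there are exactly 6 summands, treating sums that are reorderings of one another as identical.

71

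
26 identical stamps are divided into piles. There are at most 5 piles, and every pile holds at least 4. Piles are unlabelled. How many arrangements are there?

A partial list (first 12 by largest part):
26
4 + 22
5 + 21
6 + 20
7 + 19
8 + 18
4 + 4 + 18
9 + 17
4 + 5 + 17
10 + 16
4 + 6 + 16
5 + 5 + 16
…and 56 more, for 68 total.

68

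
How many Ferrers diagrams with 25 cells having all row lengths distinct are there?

142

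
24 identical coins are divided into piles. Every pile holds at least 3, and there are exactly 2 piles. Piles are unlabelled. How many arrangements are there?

10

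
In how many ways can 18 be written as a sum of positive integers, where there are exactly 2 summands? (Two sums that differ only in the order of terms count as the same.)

9

They are:
1, 17
2, 16
3, 15
4, 14
5, 13
6, 12
7, 11
8, 10
9, 9
Counting gives 9.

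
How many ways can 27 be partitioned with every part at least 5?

A partial list (first 12 by largest part):
27
22, 5
21, 6
20, 7
19, 8
18, 9
17, 10
17, 5, 5
16, 11
16, 6, 5
15, 12
15, 7, 5
…and 30 more, for 42 total.

42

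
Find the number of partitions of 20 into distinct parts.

64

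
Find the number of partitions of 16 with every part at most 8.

A full systematic count gives 186.

186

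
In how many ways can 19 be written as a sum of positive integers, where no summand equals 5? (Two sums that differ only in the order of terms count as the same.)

Counting exhaustively, 355 partitions satisfy the conditions.

355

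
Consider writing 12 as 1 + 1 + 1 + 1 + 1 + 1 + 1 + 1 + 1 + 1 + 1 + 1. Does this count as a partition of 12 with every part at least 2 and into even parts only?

No

The parts sum to 12, and the condition 'every summand is at least 2' is violated.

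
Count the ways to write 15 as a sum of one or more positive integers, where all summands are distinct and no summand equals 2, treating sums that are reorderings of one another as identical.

16

The partitions of 15 that satisfy the conditions:
15
14 + 1
12 + 3
11 + 4
11 + 3 + 1
10 + 5
10 + 4 + 1
9 + 6
9 + 5 + 1
8 + 7
8 + 6 + 1
8 + 4 + 3
7 + 5 + 3
7 + 4 + 3 + 1
6 + 5 + 4
6 + 5 + 3 + 1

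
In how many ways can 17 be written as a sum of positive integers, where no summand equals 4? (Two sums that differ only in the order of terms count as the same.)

196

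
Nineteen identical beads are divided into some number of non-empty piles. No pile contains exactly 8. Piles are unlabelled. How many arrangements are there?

434

Counting exhaustively, 434 partitions satisfy the conditions.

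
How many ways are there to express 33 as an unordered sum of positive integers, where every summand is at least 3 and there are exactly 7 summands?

There are too many to list fully; the first 12 (by largest part) are:
15, 3, 3, 3, 3, 3, 3
14, 4, 3, 3, 3, 3, 3
13, 5, 3, 3, 3, 3, 3
13, 4, 4, 3, 3, 3, 3
12, 6, 3, 3, 3, 3, 3
12, 5, 4, 3, 3, 3, 3
12, 4, 4, 4, 3, 3, 3
11, 7, 3, 3, 3, 3, 3
11, 6, 4, 3, 3, 3, 3
11, 5, 5, 3, 3, 3, 3
11, 5, 4, 4, 3, 3, 3
11, 4, 4, 4, 4, 3, 3
…and 53 more, for 65 total.

65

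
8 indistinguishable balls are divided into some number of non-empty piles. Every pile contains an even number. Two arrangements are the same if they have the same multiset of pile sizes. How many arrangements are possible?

5

They are:
8
6 + 2
4 + 4
4 + 2 + 2
2 + 2 + 2 + 2
Counting gives 5.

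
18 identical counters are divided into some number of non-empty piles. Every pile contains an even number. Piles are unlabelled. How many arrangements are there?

There are too many to list fully; the first 12 (by largest part) are:
18
16+2
14+4
14+2+2
12+6
12+4+2
12+2+2+2
10+8
10+6+2
10+4+4
10+4+2+2
10+2+2+2+2
…and 18 more, for 30 total.

30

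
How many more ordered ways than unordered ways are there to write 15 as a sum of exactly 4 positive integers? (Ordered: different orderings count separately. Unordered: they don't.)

337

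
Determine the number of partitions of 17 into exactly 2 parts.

They are:
16+1
15+2
14+3
13+4
12+5
11+6
10+7
9+8
Counting gives 8.

8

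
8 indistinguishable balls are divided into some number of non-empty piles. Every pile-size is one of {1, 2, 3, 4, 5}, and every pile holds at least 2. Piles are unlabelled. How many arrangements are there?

The partitions of 8 that satisfy the conditions:
5 + 3
4 + 4
4 + 2 + 2
3 + 3 + 2
2 + 2 + 2 + 2
That's 5 in total.

5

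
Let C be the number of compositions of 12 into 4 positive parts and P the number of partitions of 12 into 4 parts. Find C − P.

150

Ordered (compositions into 4 parts): C(11,3) = 165.
Partitions of 12 into exactly 4 parts: 15.
Difference: 165 − 15 = 150.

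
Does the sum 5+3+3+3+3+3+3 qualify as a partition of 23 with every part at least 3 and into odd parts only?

The parts sum to 23, and the condition 'every summand is at least 3' holds; the condition 'every summand is odd' holds.

Yes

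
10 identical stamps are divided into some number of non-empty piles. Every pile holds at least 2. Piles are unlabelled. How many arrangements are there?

12

Listing the qualifying partitions of 10:
10
8,2
7,3
6,4
6,2,2
5,5
5,3,2
4,4,2
4,3,3
4,2,2,2
3,3,2,2
2,2,2,2,2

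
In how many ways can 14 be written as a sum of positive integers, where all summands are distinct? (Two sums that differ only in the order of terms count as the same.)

The partitions of 14 that satisfy the conditions:
14
1, 13
2, 12
3, 11
1, 2, 11
4, 10
1, 3, 10
5, 9
1, 4, 9
2, 3, 9
6, 8
1, 5, 8
2, 4, 8
1, 2, 3, 8
1, 6, 7
2, 5, 7
3, 4, 7
1, 2, 4, 7
3, 5, 6
1, 2, 5, 6
1, 3, 4, 6
2, 3, 4, 5

22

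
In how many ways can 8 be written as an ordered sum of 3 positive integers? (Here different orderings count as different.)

21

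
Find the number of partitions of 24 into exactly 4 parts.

There are 108 such partitions.

108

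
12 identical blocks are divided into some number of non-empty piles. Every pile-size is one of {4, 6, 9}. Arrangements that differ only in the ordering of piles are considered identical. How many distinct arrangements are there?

2

They are:
6+6
4+4+4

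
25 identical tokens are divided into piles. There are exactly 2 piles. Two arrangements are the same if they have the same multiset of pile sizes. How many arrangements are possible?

12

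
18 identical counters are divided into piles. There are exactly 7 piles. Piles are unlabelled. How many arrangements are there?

A partial list (first 12 by largest part):
12, 1, 1, 1, 1, 1, 1
11, 2, 1, 1, 1, 1, 1
10, 3, 1, 1, 1, 1, 1
10, 2, 2, 1, 1, 1, 1
9, 4, 1, 1, 1, 1, 1
9, 3, 2, 1, 1, 1, 1
9, 2, 2, 2, 1, 1, 1
8, 5, 1, 1, 1, 1, 1
8, 4, 2, 1, 1, 1, 1
8, 3, 3, 1, 1, 1, 1
8, 3, 2, 2, 1, 1, 1
8, 2, 2, 2, 2, 1, 1
…and 37 more, for 49 total.

49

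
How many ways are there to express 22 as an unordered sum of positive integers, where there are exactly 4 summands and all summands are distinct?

34

A partial list (first 12 by largest part):
16, 3, 2, 1
15, 4, 2, 1
14, 5, 2, 1
14, 4, 3, 1
13, 6, 2, 1
13, 5, 3, 1
13, 4, 3, 2
12, 7, 2, 1
12, 6, 3, 1
12, 5, 4, 1
12, 5, 3, 2
11, 8, 2, 1
…and 22 more, for 34 total.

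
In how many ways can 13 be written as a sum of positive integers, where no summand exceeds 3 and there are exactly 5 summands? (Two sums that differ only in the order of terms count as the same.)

2

Listing the qualifying partitions of 13:
1 + 3 + 3 + 3 + 3
2 + 2 + 3 + 3 + 3
Counting gives 2.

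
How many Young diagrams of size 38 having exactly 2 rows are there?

They are:
37,1
36,2
35,3
34,4
33,5
32,6
31,7
30,8
29,9
28,10
27,11
26,12
25,13
24,14
23,15
22,16
21,17
20,18
19,19
Counting gives 19.

19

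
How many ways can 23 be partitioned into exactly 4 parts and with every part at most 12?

63

There are too many to list fully; the first 12 (by largest part) are:
12, 9, 1, 1
12, 8, 2, 1
12, 7, 3, 1
12, 7, 2, 2
12, 6, 4, 1
12, 6, 3, 2
12, 5, 5, 1
12, 5, 4, 2
12, 5, 3, 3
12, 4, 4, 3
11, 10, 1, 1
11, 9, 2, 1
…and 51 more, for 63 total.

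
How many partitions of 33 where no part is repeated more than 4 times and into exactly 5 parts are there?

540

Counting exhaustively, 540 partitions satisfy the conditions.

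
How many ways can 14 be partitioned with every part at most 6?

90

Enumerating by decreasing first part gives 90 partitions in all.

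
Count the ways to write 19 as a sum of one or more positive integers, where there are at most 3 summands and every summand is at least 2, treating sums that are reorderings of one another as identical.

A partial list (first 12 by largest part):
19
17,2
16,3
15,4
15,2,2
14,5
14,3,2
13,6
13,4,2
13,3,3
12,7
12,5,2
…and 18 more, for 30 total.

30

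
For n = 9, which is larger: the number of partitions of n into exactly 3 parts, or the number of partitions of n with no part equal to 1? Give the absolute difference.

1

Partitions of 9 into exactly 3 parts: 7.
Partitions of 9 with no part equal to 1: 8.
|7 − 8| = 1.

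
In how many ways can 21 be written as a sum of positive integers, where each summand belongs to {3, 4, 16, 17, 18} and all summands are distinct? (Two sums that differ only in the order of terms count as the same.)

Enumerating:
18 + 3
17 + 4
Counting gives 2.

2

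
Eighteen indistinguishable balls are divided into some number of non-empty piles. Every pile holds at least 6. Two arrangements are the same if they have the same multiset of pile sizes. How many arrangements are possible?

6

The partitions of 18 that satisfy the conditions:
18
12+6
11+7
10+8
9+9
6+6+6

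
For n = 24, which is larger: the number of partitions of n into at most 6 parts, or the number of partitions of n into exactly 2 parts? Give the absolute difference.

Partitions of 24 into at most 6 parts: 532.
Partitions of 24 into exactly 2 parts: 12.
|532 − 12| = 520.

520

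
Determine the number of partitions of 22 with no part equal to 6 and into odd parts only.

89

Enumerating by decreasing first part gives 89 partitions in all.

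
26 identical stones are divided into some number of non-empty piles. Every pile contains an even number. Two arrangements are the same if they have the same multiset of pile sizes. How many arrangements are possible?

Systematic enumeration (by largest part, then next-largest, …) yields 101.

101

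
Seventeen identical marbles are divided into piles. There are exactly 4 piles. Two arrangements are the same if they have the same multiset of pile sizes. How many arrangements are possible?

A partial list (first 12 by largest part):
1+1+1+14
1+1+2+13
1+1+3+12
1+2+2+12
1+1+4+11
1+2+3+11
2+2+2+11
1+1+5+10
1+2+4+10
1+3+3+10
2+2+3+10
1+1+6+9
…and 27 more, for 39 total.

39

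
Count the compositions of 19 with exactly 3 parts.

A composition of 19 into 3 positive parts is chosen by placing 2 dividers among the 18 gaps between 19 units: C(18,2) = 153.

153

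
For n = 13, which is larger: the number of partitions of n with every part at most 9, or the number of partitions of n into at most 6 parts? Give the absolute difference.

Partitions of 13 with every part at most 9: 94.
Partitions of 13 into at most 6 parts: 71.
|94 − 71| = 23.

23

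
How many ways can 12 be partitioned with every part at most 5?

There are too many to list fully; the first 12 (by largest part) are:
5+5+2
5+5+1+1
5+4+3
5+4+2+1
5+4+1+1+1
5+3+3+1
5+3+2+2
5+3+2+1+1
5+3+1+1+1+1
5+2+2+2+1
5+2+2+1+1+1
5+2+1+1+1+1+1
…and 35 more, for 47 total.

47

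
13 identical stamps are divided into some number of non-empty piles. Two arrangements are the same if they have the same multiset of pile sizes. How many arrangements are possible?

Systematic enumeration (by largest part, then next-largest, …) yields 101.

101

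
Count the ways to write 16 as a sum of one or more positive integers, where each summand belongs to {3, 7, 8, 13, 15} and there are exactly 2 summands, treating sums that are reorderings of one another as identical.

2

They are:
13+3
8+8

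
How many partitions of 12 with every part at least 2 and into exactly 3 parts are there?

7

Listing the qualifying partitions of 12:
8 + 2 + 2
7 + 3 + 2
6 + 4 + 2
6 + 3 + 3
5 + 5 + 2
5 + 4 + 3
4 + 4 + 4
Counting gives 7.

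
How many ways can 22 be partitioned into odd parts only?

89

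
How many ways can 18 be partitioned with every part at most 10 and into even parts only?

Enumerating:
8,10
2,6,10
4,4,10
2,2,4,10
2,2,2,2,10
2,8,8
4,6,8
2,2,6,8
2,4,4,8
2,2,2,4,8
2,2,2,2,2,8
6,6,6
2,4,6,6
2,2,2,6,6
4,4,4,6
2,2,4,4,6
2,2,2,2,4,6
2,2,2,2,2,2,6
2,4,4,4,4
2,2,2,4,4,4
2,2,2,2,2,4,4
2,2,2,2,2,2,2,4
2,2,2,2,2,2,2,2,2
That's 23 in total.

23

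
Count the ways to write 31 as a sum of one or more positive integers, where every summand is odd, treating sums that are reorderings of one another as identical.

340

Direct enumeration gives 340 partitions.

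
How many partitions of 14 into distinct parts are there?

22

Enumerating:
14
1,13
2,12
3,11
1,2,11
4,10
1,3,10
5,9
1,4,9
2,3,9
6,8
1,5,8
2,4,8
1,2,3,8
1,6,7
2,5,7
3,4,7
1,2,4,7
3,5,6
1,2,5,6
1,3,4,6
2,3,4,5
Counting gives 22.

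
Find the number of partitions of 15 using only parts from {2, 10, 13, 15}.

They are:
15
13,2
That's 2 in total.

2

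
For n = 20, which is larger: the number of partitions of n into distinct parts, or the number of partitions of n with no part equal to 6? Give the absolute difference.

428

Partitions of 20 into distinct parts: 64.
Partitions of 20 with no part equal to 6: 492.
|64 − 492| = 428.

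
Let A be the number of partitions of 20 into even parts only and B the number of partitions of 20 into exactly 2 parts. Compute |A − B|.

32

Partitions of 20 into even parts only: 42.
Partitions of 20 into exactly 2 parts: 10.
|42 − 10| = 32.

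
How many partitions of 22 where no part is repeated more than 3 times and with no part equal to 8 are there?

402

There are 402 such partitions.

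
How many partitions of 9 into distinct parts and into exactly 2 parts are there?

Listing the qualifying partitions of 9:
1 + 8
2 + 7
3 + 6
4 + 5

4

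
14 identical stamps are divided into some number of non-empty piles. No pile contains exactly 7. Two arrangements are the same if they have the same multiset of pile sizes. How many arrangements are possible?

120

There are 120 such partitions.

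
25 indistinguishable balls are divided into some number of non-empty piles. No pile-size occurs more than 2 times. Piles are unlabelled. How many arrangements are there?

513

There are 513 such partitions.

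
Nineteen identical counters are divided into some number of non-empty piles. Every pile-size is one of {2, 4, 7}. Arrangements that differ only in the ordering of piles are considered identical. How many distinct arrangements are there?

They are:
7,4,4,4
7,4,4,2,2
7,4,2,2,2,2
7,2,2,2,2,2,2
Counting gives 4.

4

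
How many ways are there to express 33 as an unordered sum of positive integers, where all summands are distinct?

Counting exhaustively, 448 partitions satisfy the conditions.

448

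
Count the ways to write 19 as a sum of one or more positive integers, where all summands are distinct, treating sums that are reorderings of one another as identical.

A partial list (first 12 by largest part):
19
18,1
17,2
16,3
16,2,1
15,4
15,3,1
14,5
14,4,1
14,3,2
13,6
13,5,1
…and 42 more, for 54 total.

54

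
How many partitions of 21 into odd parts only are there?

76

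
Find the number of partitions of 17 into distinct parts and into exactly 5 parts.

2

Enumerating:
1+2+3+4+7
1+2+3+5+6
Counting gives 2.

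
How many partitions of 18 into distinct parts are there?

There are too many to list fully; the first 12 (by largest part) are:
18
17, 1
16, 2
15, 3
15, 2, 1
14, 4
14, 3, 1
13, 5
13, 4, 1
13, 3, 2
12, 6
12, 5, 1
…and 34 more, for 46 total.

46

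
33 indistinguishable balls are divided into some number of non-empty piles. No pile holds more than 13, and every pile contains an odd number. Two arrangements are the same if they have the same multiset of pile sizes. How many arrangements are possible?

Enumerating by decreasing first part gives 310 partitions in all.

310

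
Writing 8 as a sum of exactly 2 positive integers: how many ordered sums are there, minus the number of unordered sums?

Compositions: C(7,1) = 7.
Unordered (partitions into 2 parts): 4.
Difference: 7 − 4 = 3.

3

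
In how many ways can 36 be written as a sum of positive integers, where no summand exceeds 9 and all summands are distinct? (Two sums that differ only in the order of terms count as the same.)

8

Listing the qualifying partitions of 36:
9,8,7,6,5,1
9,8,7,6,4,2
9,8,7,6,3,2,1
9,8,7,5,4,3
9,8,7,5,4,2,1
9,8,6,5,4,3,1
9,7,6,5,4,3,2
8,7,6,5,4,3,2,1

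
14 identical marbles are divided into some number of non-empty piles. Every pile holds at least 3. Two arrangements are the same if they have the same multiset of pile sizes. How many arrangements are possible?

The partitions of 14 that satisfy the conditions:
14
11,3
10,4
9,5
8,6
8,3,3
7,7
7,4,3
6,5,3
6,4,4
5,5,4
5,3,3,3
4,4,3,3

13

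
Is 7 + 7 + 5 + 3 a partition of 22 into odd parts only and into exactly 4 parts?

The parts sum to 22, and the condition 'every summand is odd' holds; the condition 'there are exactly 4 summands' holds.

Yes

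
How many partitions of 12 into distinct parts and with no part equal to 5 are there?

Enumerating:
12
11, 1
10, 2
9, 3
9, 2, 1
8, 4
8, 3, 1
7, 4, 1
7, 3, 2
6, 4, 2
6, 3, 2, 1
That's 11 in total.

11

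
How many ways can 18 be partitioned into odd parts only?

There are too many to list fully; the first 12 (by largest part) are:
17, 1
15, 3
15, 1, 1, 1
13, 5
13, 3, 1, 1
13, 1, 1, 1, 1, 1
11, 7
11, 5, 1, 1
11, 3, 3, 1
11, 3, 1, 1, 1, 1
11, 1, 1, 1, 1, 1, 1, 1
9, 9
…and 34 more, for 46 total.

46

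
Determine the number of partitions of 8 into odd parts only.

Enumerating:
7+1
5+3
5+1+1+1
3+3+1+1
3+1+1+1+1+1
1+1+1+1+1+1+1+1
That's 6 in total.

6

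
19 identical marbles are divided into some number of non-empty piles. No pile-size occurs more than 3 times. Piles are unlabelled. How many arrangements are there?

Direct enumeration gives 258 partitions.

258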